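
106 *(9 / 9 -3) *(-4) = 848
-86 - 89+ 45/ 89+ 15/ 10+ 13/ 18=-137990/ 801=-172.27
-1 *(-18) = 18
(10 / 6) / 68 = 5 / 204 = 0.02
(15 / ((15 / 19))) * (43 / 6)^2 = 35131 / 36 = 975.86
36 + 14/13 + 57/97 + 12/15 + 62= 633429/6305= 100.46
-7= -7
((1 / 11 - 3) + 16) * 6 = 864 / 11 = 78.55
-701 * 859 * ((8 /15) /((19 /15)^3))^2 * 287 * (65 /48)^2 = -4107166590515625 /188183524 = -21825325.10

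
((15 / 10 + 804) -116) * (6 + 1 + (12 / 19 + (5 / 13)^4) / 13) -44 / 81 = 2777452500364 / 571419927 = 4860.62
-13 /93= -0.14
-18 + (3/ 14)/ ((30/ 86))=-1217/ 70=-17.39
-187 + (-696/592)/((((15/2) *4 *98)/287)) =-1938509/10360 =-187.11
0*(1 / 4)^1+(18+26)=44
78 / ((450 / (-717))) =-3107 / 25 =-124.28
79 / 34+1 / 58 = 1154 / 493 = 2.34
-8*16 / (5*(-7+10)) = -128 / 15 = -8.53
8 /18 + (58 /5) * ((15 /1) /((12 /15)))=3923 /18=217.94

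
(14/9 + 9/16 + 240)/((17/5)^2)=871625/41616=20.94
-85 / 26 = -3.27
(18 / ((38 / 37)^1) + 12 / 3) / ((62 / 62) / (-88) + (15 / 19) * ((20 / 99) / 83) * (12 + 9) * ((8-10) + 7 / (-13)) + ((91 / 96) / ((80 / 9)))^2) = -31813933465600 / 151375469881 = -210.17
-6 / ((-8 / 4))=3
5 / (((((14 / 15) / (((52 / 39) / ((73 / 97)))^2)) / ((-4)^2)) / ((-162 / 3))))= -541958400 / 37303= -14528.55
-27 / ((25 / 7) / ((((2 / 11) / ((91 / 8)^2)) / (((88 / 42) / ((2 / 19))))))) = -5184 / 9713275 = -0.00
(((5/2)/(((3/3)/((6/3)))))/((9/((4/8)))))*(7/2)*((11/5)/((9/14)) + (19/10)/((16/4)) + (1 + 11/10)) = 15113/2592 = 5.83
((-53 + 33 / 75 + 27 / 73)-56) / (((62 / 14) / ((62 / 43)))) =-2764258 / 78475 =-35.22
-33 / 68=-0.49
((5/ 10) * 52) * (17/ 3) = 147.33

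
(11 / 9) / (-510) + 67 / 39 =1.72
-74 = -74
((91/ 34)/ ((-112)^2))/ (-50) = -13/ 3046400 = -0.00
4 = 4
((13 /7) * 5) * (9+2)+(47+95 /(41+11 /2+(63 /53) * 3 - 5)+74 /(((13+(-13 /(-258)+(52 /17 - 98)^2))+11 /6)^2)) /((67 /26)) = 854581940189959464493699 /7051023552075281680468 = 121.20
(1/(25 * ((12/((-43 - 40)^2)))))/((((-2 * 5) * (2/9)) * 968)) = -20667/1936000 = -0.01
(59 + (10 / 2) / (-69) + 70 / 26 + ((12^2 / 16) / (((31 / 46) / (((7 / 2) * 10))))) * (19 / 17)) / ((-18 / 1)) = -276081941 / 8508942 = -32.45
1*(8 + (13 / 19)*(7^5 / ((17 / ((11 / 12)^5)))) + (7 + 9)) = 37117139705 / 80372736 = 461.81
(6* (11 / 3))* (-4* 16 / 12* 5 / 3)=-1760 / 9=-195.56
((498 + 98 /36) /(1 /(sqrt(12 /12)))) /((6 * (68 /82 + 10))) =369533 /47952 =7.71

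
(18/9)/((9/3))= 0.67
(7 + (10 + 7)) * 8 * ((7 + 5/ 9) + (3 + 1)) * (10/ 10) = 6656/ 3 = 2218.67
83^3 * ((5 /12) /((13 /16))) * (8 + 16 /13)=457429600 /169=2706684.02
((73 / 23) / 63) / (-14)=-73 / 20286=-0.00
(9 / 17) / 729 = 1 / 1377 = 0.00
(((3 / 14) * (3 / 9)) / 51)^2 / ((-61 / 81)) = -9 / 3455284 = -0.00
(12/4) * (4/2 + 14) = 48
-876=-876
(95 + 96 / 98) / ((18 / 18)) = 4703 / 49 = 95.98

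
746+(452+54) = 1252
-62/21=-2.95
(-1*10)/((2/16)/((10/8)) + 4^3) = -100/641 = -0.16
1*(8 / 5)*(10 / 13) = 16 / 13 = 1.23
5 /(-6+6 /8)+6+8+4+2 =19.05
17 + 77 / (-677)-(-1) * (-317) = -203177 / 677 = -300.11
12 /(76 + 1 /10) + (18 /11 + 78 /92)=1017297 /385066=2.64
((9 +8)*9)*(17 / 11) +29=2920 / 11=265.45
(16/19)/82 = 8/779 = 0.01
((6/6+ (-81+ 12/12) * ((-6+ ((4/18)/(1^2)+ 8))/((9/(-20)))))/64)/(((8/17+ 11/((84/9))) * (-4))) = -3817639/4069440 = -0.94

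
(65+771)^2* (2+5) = 4892272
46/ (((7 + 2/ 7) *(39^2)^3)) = 322/ 179455931811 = 0.00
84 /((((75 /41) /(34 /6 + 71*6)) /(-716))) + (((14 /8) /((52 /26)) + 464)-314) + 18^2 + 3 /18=-567686897 /40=-14192172.42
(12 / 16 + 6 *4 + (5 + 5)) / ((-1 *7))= -139 / 28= -4.96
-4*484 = -1936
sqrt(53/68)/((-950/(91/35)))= -13 *sqrt(901)/161500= -0.00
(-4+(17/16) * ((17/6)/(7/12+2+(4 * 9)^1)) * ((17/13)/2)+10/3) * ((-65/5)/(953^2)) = 177869/20184036816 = 0.00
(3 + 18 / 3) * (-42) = -378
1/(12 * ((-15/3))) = -1/60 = -0.02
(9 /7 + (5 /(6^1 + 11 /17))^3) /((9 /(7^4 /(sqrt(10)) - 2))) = -34569896 /90902511 + 2964368582 * sqrt(10) /64930365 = 143.99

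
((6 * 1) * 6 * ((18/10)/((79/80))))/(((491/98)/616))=312947712/38789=8067.95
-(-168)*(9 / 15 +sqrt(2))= 504 / 5 +168*sqrt(2)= 338.39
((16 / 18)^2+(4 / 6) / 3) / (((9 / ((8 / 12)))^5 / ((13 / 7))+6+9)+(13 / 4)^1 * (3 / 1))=34112 / 8136664245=0.00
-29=-29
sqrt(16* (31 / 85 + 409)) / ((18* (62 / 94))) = 188* sqrt(739415) / 23715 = 6.82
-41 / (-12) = 41 / 12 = 3.42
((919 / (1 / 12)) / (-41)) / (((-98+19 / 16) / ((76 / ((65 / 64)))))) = 858243072 / 4128085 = 207.90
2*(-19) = -38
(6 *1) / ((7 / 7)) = 6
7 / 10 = 0.70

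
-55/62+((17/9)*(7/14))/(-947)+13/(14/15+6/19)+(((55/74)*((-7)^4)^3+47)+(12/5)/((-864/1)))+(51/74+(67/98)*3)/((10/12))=10287443249.74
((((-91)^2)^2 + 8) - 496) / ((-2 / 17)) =-1165766041 / 2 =-582883020.50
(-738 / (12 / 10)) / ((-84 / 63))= 1845 / 4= 461.25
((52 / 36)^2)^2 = 28561 / 6561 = 4.35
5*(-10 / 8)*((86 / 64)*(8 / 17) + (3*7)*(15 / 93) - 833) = 43687275 / 8432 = 5181.13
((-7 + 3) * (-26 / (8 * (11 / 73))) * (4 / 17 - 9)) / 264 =-141401 / 49368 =-2.86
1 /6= 0.17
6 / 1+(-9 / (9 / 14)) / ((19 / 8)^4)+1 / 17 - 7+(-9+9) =-3059984 / 2215457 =-1.38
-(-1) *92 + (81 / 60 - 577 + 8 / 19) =-183627 / 380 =-483.23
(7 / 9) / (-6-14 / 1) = -7 / 180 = -0.04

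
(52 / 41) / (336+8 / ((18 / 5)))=117 / 31201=0.00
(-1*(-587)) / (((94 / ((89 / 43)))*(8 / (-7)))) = -365701 / 32336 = -11.31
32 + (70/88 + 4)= 1619/44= 36.80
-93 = -93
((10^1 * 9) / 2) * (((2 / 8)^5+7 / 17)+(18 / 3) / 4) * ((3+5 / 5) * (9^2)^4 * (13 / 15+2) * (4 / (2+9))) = 16809012756243 / 1088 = 15449460253.90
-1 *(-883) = 883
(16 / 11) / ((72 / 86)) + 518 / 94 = 33725 / 4653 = 7.25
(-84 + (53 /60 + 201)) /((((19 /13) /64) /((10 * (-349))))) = -1026886432 /57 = -18015551.44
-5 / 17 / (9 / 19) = -95 / 153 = -0.62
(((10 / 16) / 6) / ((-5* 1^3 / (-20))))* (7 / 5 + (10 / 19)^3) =17671 / 27436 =0.64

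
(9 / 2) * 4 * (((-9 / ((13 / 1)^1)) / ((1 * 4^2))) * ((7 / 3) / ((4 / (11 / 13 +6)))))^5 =-205252765017483141 / 74012214245917196288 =-0.00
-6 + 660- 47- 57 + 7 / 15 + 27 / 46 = 380227 / 690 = 551.05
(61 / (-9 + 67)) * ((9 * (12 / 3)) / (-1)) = -1098 / 29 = -37.86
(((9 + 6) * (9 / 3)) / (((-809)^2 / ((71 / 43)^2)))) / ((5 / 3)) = 136107 / 1210135369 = 0.00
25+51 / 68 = 103 / 4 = 25.75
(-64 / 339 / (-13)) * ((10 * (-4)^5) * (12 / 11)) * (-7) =18350080 / 16159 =1135.60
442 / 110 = 221 / 55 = 4.02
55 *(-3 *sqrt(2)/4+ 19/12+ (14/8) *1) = 550/3 - 165 *sqrt(2)/4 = 125.00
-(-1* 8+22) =-14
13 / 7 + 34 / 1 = 251 / 7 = 35.86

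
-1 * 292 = -292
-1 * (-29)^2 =-841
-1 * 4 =-4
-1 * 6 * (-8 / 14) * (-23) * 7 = -552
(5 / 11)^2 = 0.21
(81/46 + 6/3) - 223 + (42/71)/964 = -86281976/393553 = -219.24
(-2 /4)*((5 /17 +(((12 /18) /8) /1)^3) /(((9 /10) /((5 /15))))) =-43285 /793152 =-0.05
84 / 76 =21 / 19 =1.11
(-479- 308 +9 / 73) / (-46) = 28721 / 1679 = 17.11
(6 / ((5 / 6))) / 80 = 9 / 100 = 0.09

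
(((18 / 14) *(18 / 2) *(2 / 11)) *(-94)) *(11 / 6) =-2538 / 7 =-362.57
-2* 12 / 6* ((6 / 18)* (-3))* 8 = 32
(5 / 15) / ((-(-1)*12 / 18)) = 1 / 2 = 0.50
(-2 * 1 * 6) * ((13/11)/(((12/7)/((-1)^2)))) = -91/11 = -8.27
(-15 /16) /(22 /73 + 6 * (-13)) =1095 /90752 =0.01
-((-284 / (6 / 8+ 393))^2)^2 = -1665379926016 / 6153500390625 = -0.27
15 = 15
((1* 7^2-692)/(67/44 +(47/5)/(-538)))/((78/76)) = -1446004120/3474159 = -416.22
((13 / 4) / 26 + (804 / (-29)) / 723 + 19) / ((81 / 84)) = 7470211 / 377406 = 19.79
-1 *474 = -474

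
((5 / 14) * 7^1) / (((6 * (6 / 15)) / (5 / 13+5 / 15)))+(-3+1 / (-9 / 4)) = -631 / 234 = -2.70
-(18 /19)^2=-324 /361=-0.90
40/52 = 10/13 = 0.77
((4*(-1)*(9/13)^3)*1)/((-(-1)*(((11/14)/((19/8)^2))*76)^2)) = -0.01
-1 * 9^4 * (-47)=308367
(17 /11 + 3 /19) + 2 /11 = 394 /209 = 1.89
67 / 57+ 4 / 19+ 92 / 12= 172 / 19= 9.05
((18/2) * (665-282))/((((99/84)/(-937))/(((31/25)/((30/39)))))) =-6074250546/1375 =-4417636.76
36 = 36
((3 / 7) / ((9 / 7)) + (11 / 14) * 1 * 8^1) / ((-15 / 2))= -278 / 315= -0.88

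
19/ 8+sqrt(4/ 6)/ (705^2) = sqrt(6)/ 1491075+19/ 8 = 2.38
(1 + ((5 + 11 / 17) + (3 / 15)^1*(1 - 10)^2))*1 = 1942 / 85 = 22.85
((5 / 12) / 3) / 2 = 5 / 72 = 0.07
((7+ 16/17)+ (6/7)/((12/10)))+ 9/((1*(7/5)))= 1795/119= 15.08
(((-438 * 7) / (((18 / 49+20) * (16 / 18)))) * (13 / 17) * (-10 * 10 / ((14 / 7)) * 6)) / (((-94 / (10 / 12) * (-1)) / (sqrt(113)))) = 1098586125 * sqrt(113) / 3189608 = 3661.31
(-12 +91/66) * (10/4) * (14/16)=-23.23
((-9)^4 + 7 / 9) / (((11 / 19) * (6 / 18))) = 1122064 / 33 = 34001.94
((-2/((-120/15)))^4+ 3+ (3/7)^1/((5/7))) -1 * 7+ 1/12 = -12721/3840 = -3.31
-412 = -412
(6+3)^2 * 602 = 48762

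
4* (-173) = -692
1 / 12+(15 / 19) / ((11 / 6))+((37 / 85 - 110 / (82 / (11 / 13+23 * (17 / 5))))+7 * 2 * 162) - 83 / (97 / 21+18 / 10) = 82326240310291 / 38291604780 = 2149.98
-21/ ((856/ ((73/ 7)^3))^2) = -454002678867/ 12315093952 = -36.87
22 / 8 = 11 / 4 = 2.75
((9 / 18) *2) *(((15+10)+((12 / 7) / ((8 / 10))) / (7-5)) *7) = 182.50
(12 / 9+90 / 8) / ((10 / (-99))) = -4983 / 40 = -124.58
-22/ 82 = -11/ 41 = -0.27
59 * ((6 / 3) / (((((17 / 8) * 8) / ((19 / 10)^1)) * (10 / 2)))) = 2.64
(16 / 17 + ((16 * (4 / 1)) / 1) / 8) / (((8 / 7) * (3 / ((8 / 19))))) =56 / 51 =1.10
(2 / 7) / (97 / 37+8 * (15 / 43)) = 3182 / 60277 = 0.05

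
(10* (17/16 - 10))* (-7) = 5005/8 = 625.62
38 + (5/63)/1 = 2399/63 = 38.08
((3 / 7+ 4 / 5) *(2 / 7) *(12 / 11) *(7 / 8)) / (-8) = -129 / 3080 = -0.04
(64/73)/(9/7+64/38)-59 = -1692753/28835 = -58.70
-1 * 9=-9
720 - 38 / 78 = 28061 / 39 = 719.51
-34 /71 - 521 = -37025 /71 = -521.48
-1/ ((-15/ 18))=6/ 5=1.20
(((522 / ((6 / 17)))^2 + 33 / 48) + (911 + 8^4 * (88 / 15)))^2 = 281931066200506969 / 57600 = 4894636565981.02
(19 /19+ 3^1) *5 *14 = 280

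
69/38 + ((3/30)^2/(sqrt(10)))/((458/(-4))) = 69/38 - sqrt(10)/114500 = 1.82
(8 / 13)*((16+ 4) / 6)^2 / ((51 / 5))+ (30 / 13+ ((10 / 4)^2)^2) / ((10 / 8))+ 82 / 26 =881215 / 23868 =36.92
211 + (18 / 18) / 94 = 19835 / 94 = 211.01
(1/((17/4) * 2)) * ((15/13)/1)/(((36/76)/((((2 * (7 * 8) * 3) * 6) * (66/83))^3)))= 149188633551175680/126364927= 1180617415.71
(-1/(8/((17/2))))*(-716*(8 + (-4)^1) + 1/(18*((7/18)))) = 3042.85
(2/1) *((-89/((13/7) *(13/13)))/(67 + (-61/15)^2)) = -140175/122174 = -1.15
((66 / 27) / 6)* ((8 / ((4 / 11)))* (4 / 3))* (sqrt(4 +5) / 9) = 968 / 243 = 3.98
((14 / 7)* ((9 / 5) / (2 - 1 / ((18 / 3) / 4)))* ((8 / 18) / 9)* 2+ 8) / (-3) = -124 / 45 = -2.76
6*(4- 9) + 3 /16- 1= -493 /16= -30.81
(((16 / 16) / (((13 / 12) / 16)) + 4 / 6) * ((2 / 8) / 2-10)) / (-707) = 3397 / 15756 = 0.22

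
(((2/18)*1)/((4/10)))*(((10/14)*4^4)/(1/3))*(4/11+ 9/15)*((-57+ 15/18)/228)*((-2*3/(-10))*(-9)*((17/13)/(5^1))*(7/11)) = 4858192/149435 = 32.51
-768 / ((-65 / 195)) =2304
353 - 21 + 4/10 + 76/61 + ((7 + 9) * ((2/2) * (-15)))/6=89562/305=293.65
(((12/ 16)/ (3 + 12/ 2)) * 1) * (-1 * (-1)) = 1/ 12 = 0.08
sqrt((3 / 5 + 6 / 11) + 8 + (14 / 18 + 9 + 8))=sqrt(732985) / 165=5.19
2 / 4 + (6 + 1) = 15 / 2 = 7.50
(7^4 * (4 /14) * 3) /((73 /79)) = 162582 /73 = 2227.15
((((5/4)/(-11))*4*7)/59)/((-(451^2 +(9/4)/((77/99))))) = 980/3696255541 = 0.00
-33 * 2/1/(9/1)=-22/3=-7.33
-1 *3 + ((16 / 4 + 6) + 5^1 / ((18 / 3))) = 47 / 6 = 7.83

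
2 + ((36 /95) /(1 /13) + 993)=94993 /95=999.93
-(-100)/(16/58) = 725/2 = 362.50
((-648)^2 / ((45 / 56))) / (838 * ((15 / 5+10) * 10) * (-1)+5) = -2612736 / 544675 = -4.80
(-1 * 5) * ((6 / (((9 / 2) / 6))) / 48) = -5 / 6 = -0.83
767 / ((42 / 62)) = 23777 / 21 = 1132.24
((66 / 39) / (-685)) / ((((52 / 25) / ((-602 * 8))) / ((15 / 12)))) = 165550 / 23153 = 7.15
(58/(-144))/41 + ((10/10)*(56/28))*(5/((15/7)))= 13747/2952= 4.66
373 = 373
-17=-17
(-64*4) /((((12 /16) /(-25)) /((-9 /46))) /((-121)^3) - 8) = 68027942400 /2125873223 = 32.00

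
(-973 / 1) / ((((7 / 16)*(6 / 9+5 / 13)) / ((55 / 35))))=-954096 / 287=-3324.38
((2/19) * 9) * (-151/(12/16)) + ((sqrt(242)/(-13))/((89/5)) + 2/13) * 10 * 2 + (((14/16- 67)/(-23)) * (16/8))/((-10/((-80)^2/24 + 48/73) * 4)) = -227.43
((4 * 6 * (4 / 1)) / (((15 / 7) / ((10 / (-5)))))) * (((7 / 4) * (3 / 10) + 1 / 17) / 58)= -11116 / 12325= -0.90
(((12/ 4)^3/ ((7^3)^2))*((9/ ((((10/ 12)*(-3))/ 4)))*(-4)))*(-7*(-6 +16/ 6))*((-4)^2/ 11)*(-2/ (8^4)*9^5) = -4782969/ 369754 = -12.94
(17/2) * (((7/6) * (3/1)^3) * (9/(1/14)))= 67473/2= 33736.50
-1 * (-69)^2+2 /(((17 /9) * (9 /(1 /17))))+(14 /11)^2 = -166430523 /34969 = -4759.37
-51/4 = -12.75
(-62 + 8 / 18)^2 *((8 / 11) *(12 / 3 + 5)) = 2455328 / 99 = 24801.29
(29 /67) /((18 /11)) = 319 /1206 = 0.26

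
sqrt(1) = 1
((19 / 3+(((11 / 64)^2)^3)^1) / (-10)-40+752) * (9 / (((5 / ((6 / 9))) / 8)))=1466542347708293 / 214748364800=6829.12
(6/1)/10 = 0.60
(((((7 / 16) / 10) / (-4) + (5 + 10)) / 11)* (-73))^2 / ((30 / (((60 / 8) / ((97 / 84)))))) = 10298498353941 / 4807475200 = 2142.18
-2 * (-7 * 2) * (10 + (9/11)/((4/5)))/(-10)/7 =-97/22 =-4.41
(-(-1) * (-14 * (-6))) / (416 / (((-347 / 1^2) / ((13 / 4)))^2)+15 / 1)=1444908 / 258647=5.59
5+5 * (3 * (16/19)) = 335/19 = 17.63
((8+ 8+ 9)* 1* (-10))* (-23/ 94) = 2875/ 47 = 61.17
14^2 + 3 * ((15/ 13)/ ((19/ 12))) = 48952/ 247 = 198.19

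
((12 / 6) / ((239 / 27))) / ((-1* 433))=-54 / 103487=-0.00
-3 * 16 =-48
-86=-86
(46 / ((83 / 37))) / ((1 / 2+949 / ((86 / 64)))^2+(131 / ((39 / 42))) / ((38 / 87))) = 3109234024 / 75781448102513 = 0.00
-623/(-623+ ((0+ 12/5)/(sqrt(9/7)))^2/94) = 104575/104567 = 1.00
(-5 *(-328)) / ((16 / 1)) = 205 / 2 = 102.50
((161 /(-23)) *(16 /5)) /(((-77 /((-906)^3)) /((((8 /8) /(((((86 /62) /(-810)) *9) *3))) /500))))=553295997504 /59125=9358071.84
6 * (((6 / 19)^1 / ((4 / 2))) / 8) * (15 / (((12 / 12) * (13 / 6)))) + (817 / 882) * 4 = 985801 / 217854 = 4.53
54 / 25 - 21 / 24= 257 / 200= 1.28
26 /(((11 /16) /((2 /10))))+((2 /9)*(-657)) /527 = 211202 /28985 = 7.29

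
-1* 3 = -3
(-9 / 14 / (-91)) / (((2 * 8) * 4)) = 9 / 81536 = 0.00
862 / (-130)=-431 / 65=-6.63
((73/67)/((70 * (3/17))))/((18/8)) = 2482/63315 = 0.04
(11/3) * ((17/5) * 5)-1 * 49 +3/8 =329/24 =13.71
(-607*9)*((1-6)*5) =136575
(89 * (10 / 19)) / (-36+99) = 890 / 1197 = 0.74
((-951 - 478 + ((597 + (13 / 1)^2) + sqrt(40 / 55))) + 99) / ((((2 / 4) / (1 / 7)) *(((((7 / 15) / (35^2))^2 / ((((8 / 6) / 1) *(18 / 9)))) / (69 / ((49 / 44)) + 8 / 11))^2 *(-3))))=60363630414000000000000 / 847 - 214055427000000000000 *sqrt(22) / 9317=71159807406431626740.59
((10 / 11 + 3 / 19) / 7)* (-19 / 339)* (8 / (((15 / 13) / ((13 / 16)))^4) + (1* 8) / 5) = -47125720969 / 1546490880000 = -0.03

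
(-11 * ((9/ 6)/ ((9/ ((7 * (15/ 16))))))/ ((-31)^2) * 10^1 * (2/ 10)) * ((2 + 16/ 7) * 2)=-825/ 3844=-0.21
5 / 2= 2.50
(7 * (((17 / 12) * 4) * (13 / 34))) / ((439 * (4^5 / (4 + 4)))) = 91 / 337152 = 0.00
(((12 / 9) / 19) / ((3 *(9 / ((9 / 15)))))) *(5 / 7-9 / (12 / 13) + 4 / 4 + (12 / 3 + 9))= 139 / 17955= 0.01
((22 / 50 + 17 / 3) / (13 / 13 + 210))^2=209764 / 250430625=0.00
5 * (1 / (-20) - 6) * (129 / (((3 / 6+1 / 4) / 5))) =-26015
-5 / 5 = -1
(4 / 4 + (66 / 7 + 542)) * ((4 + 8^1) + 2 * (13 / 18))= 155969 / 21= 7427.10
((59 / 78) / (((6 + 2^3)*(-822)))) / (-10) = 59 / 8976240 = 0.00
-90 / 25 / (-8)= 9 / 20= 0.45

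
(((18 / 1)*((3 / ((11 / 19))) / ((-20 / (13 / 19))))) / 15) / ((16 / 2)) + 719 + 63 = 3440683 / 4400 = 781.97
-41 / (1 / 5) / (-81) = 205 / 81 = 2.53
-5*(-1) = 5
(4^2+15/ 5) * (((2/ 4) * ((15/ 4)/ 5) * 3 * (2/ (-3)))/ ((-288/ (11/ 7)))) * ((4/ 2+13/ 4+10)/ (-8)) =-12749/ 86016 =-0.15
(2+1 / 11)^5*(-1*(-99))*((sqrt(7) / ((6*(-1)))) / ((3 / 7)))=-45054401*sqrt(7) / 29282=-4070.85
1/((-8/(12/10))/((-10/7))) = 3/14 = 0.21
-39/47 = -0.83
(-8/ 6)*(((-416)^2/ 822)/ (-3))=346112/ 3699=93.57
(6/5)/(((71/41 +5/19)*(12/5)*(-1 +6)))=779/15540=0.05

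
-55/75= -11/15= -0.73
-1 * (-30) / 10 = 3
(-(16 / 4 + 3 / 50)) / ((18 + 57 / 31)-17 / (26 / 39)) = 6293 / 8775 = 0.72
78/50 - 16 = -361/25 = -14.44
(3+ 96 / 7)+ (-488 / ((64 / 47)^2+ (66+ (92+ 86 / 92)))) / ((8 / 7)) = 1607870309 / 114368905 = 14.06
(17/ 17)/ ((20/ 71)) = 71/ 20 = 3.55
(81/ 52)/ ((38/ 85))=3.48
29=29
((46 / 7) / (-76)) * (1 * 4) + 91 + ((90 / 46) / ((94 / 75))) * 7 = 29209359 / 287546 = 101.58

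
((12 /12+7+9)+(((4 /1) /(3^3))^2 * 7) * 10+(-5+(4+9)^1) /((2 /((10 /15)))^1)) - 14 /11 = 159821 /8019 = 19.93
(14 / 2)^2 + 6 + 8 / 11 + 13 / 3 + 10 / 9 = 61.17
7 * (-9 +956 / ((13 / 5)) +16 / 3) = 99379 / 39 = 2548.18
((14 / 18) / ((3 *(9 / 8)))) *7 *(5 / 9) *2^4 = 31360 / 2187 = 14.34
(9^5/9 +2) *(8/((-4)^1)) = -13126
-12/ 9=-4/ 3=-1.33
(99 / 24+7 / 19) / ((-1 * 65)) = -683 / 9880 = -0.07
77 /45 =1.71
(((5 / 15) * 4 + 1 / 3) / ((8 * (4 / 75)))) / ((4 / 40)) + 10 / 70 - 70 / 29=119499 / 3248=36.79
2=2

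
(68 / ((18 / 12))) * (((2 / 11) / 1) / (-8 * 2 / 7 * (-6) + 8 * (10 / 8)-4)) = 952 / 2277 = 0.42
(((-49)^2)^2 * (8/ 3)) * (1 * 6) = 92236816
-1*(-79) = 79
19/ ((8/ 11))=209/ 8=26.12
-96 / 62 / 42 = -8 / 217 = -0.04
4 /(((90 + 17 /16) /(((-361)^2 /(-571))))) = -8340544 /831947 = -10.03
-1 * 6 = -6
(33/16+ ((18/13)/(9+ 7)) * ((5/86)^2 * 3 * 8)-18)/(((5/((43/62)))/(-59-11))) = 42887145/277264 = 154.68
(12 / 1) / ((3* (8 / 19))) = 19 / 2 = 9.50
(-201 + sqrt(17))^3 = -8130852 + 121220 * sqrt(17) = -7631049.14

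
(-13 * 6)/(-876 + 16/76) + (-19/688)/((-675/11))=332557/3715200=0.09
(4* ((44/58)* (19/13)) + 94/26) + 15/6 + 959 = 731041/754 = 969.55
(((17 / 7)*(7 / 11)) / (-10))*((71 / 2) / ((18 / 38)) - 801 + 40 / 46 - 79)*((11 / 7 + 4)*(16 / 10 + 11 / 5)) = 1397985667 / 531300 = 2631.25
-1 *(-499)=499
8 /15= 0.53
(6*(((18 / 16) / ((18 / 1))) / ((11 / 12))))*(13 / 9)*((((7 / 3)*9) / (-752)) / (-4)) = 273 / 66176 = 0.00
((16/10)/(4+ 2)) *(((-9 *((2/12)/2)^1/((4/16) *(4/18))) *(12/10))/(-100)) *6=162/625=0.26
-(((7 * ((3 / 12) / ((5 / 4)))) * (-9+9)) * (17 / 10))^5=0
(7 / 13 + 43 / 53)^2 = 864900 / 474721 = 1.82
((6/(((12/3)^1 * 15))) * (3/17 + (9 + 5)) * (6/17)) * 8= 5784/1445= 4.00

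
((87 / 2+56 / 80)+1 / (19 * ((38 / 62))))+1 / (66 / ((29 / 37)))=195256057 / 4407810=44.30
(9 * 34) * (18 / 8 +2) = 2601 / 2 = 1300.50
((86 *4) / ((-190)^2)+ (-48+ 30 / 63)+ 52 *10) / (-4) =-22386964 / 189525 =-118.12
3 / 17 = 0.18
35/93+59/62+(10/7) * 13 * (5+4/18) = 384007/3906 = 98.31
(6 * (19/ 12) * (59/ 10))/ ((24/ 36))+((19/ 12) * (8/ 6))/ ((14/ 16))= 217949/ 2520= 86.49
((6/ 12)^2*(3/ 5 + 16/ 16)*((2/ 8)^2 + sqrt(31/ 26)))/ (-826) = -sqrt(806)/ 53690 - 1/ 33040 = -0.00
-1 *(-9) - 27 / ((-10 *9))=9.30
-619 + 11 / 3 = -1846 / 3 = -615.33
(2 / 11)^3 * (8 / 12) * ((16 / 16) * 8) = 128 / 3993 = 0.03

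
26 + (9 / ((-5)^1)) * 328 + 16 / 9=-562.62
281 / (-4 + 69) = 281 / 65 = 4.32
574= 574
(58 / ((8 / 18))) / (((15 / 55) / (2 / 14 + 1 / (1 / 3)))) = 10527 / 7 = 1503.86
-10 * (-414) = 4140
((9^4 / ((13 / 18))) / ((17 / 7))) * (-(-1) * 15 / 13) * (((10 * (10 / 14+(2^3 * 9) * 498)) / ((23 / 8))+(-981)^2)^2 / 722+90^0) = 27131797995804191160405 / 3840577559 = 7064509850145.74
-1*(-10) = 10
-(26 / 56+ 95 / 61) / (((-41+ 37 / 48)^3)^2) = -10558057218048 / 22137140308744443359587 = -0.00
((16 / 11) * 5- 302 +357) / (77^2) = 685 / 65219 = 0.01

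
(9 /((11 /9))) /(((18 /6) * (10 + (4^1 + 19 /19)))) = 9 /55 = 0.16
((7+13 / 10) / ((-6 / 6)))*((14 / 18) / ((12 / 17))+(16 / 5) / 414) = -1143823 / 124200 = -9.21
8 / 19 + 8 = 160 / 19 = 8.42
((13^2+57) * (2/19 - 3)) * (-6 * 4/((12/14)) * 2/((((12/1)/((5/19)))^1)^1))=870100/1083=803.42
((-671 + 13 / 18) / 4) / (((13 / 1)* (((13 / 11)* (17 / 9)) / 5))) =-663575 / 22984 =-28.87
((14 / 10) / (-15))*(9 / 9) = -7 / 75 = -0.09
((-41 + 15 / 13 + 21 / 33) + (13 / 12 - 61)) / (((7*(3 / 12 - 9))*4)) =170101 / 420420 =0.40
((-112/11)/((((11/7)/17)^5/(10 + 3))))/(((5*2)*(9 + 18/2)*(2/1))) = -4343163661018/79720245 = -54480.06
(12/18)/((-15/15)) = -2/3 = -0.67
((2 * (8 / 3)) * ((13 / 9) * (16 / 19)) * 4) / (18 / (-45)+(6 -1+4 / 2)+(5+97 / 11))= 732160 / 576099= 1.27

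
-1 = -1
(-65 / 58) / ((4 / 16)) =-130 / 29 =-4.48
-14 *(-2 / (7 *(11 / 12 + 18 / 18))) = 48 / 23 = 2.09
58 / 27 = 2.15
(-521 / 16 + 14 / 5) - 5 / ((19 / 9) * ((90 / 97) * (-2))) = -43299 / 1520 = -28.49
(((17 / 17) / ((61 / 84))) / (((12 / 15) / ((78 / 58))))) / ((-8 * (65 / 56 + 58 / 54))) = -773955 / 5977451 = -0.13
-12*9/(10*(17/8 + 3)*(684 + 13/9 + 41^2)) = -1944/2183045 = -0.00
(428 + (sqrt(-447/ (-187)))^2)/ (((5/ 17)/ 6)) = 482898/ 55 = 8779.96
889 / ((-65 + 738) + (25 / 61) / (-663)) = 5136261 / 3888302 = 1.32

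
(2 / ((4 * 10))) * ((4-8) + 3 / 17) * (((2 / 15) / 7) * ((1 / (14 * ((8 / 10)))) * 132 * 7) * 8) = -2.40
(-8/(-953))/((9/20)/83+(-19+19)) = 13280/8577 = 1.55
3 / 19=0.16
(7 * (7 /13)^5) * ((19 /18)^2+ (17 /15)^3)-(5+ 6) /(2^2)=-14553866153 /7518683250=-1.94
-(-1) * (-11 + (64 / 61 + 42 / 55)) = -30823 / 3355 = -9.19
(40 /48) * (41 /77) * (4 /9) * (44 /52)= 410 /2457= 0.17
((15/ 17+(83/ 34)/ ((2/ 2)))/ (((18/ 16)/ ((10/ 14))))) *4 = 9040/ 1071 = 8.44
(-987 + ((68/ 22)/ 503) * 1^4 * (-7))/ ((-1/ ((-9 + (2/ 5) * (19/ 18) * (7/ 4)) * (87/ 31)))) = -235508028007/ 10291380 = -22884.01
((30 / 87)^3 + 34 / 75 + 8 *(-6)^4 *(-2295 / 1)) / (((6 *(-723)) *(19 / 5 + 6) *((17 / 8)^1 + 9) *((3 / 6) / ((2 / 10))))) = 348195307070192 / 17302182787575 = 20.12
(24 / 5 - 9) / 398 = -21 / 1990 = -0.01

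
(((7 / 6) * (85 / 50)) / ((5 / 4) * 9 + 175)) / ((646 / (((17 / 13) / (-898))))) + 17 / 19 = 4435536181 / 4957364100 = 0.89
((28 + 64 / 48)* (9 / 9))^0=1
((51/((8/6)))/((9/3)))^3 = 132651/64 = 2072.67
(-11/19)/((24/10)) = -55/228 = -0.24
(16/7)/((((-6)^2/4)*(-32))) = -1/126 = -0.01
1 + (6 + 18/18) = 8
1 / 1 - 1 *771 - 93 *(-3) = -491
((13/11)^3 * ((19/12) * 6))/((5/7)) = 292201/13310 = 21.95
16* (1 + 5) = 96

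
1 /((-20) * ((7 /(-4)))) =0.03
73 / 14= 5.21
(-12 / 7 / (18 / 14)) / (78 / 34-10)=68 / 393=0.17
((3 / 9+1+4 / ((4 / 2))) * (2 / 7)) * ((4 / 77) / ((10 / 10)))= 80 / 1617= 0.05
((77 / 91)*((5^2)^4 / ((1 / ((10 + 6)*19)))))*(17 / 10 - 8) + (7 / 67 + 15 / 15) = -551368124038 / 871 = -633028845.05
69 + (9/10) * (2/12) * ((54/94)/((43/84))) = 698946/10105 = 69.17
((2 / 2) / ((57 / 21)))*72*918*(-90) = -41640480 / 19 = -2191604.21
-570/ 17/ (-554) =0.06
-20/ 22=-10/ 11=-0.91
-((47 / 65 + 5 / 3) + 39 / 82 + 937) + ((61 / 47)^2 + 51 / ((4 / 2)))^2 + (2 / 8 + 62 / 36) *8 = -185.09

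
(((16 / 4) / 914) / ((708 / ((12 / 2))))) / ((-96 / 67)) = -67 / 2588448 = -0.00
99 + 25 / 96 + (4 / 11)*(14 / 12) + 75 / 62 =1100959 / 10912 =100.89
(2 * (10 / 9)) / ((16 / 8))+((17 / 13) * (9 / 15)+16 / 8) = 2279 / 585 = 3.90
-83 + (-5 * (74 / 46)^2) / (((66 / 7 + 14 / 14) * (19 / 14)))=-61569819 / 733723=-83.91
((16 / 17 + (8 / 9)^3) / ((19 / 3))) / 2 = 536 / 4131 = 0.13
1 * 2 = 2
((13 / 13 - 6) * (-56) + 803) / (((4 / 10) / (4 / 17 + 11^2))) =11160315 / 34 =328244.56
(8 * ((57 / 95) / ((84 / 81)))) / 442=81 / 7735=0.01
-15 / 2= -7.50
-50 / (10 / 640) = -3200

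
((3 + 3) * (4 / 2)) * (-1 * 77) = -924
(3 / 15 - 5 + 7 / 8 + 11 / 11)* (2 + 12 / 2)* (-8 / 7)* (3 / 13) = 216 / 35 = 6.17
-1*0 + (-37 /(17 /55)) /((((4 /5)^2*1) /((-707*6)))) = 107905875 /136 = 793425.55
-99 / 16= -6.19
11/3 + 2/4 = 25/6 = 4.17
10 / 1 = 10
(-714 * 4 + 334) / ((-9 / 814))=2052908 / 9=228100.89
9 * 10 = 90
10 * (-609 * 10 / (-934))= 30450 / 467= 65.20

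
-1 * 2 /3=-2 /3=-0.67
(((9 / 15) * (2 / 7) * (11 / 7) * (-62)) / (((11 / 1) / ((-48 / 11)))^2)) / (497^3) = -857088 / 40032554727935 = -0.00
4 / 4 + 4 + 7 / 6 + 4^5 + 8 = 6229 / 6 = 1038.17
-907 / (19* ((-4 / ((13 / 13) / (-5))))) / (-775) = 907 / 294500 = 0.00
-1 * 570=-570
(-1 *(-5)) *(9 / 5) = 9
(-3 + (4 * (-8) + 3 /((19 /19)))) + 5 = -27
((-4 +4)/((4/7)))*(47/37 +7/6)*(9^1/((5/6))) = 0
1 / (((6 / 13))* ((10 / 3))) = 13 / 20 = 0.65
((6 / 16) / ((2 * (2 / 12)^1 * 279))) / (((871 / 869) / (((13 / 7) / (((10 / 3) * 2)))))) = 2607 / 2326240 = 0.00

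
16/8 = 2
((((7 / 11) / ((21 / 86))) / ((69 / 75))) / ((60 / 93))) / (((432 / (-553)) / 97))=-357517265 / 655776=-545.18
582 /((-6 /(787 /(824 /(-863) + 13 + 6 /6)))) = -5851.89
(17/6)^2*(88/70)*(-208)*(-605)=80009072/63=1269985.27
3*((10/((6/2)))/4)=2.50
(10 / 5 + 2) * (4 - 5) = -4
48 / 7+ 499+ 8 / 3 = 10679 / 21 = 508.52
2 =2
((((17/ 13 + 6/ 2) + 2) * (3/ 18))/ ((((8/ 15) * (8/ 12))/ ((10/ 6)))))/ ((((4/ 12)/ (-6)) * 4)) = -9225/ 416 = -22.18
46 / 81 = 0.57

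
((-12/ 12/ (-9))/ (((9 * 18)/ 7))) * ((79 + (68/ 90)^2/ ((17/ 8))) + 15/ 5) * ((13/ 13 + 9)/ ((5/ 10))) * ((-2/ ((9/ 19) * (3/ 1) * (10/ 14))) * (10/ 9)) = -1240792112/ 71744535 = -17.29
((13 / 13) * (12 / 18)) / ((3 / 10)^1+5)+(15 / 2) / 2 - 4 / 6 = 2041 / 636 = 3.21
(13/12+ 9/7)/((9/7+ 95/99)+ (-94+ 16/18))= -2189/83960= -0.03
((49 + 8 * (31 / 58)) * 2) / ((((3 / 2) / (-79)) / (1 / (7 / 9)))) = -1464660 / 203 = -7215.07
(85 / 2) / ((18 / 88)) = 1870 / 9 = 207.78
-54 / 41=-1.32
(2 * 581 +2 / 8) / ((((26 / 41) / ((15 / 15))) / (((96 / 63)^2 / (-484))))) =-8.79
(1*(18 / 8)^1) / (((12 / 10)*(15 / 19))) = 19 / 8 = 2.38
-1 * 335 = -335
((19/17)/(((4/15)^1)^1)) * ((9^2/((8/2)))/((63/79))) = 202635/1904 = 106.43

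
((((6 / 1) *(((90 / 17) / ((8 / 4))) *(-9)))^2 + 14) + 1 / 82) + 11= 484794539 / 23698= 20457.19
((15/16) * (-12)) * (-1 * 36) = 405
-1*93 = -93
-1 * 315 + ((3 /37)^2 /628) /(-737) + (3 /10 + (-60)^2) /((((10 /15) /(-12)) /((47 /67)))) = -145021944267333 /3168112420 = -45775.50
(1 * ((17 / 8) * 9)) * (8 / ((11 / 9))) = 125.18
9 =9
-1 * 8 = -8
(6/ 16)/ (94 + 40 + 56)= 3/ 1520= 0.00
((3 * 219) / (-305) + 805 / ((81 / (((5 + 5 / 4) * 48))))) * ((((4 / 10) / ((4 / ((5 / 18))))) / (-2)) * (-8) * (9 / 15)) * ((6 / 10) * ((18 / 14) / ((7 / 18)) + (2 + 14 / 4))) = 21173498743 / 20175750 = 1049.45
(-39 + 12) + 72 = 45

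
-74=-74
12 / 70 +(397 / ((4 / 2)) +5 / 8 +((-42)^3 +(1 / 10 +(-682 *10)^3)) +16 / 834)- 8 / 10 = -317214641889.38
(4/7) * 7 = 4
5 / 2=2.50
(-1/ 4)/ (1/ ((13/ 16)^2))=-169/ 1024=-0.17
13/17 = 0.76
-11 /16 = -0.69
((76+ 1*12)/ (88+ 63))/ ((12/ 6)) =44/ 151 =0.29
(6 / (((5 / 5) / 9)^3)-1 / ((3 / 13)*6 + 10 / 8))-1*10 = 4363.62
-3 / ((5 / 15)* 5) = -9 / 5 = -1.80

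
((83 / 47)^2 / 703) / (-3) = -6889 / 4658781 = -0.00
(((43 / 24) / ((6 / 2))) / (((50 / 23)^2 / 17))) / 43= 8993 / 180000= 0.05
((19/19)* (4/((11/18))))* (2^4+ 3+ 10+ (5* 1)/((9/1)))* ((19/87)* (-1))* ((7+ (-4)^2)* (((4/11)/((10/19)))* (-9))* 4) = 424050816/17545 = 24169.33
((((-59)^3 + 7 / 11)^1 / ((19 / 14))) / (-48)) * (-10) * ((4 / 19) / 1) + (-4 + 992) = -22433542 / 3971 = -5649.34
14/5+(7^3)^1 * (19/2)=3261.30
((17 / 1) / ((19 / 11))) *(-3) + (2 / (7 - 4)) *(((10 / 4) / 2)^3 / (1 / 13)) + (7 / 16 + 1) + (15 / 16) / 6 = -11.01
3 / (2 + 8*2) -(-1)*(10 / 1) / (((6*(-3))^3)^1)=481 / 2916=0.16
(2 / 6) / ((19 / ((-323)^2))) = 5491 / 3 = 1830.33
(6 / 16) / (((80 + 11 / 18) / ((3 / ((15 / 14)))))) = 189 / 14510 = 0.01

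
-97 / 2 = -48.50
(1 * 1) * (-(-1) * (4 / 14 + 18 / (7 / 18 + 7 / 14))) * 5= 102.68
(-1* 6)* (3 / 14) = -9 / 7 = -1.29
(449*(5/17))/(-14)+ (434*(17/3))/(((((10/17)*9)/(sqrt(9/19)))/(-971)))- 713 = -60894323*sqrt(19)/855- 171939/238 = -311169.45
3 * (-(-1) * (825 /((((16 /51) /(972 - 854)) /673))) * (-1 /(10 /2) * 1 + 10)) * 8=49117757535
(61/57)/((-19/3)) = -61/361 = -0.17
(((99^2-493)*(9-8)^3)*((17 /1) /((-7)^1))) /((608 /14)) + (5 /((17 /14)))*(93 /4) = -548813 /1292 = -424.78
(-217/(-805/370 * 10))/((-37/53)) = -1643/115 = -14.29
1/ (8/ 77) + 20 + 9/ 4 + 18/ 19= 4989/ 152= 32.82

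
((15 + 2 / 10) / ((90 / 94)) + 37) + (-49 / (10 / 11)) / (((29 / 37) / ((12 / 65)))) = 3408247 / 84825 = 40.18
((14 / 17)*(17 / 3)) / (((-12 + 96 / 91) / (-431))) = 274547 / 1494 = 183.77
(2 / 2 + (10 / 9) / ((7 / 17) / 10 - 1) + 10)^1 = 14437 / 1467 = 9.84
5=5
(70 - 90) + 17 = -3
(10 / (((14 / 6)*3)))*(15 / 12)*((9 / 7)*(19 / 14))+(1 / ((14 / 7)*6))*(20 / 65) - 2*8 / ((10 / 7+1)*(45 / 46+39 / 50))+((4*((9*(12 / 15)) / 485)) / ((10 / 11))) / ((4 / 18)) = -385998296209 / 1238962133500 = -0.31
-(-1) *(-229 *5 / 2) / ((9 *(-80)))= 229 / 288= 0.80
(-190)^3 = -6859000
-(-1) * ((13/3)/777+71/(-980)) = -21823/326340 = -0.07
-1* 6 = -6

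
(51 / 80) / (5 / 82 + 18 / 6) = 2091 / 10040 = 0.21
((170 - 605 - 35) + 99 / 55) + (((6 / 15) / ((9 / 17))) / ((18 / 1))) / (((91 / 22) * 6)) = -51766346 / 110565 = -468.20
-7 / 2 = -3.50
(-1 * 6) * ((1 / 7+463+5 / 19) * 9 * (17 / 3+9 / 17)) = -350568504 / 2261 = -155050.20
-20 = -20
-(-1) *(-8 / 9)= -8 / 9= -0.89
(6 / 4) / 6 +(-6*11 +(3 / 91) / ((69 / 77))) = -78593 / 1196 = -65.71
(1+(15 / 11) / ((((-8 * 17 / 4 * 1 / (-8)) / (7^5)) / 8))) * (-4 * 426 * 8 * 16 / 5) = -1759628811264 / 935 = -1881955947.88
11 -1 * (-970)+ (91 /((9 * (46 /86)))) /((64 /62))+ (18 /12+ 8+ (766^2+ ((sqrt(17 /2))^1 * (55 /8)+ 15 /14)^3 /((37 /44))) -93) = 1537562125 * sqrt(34) /928256+ 99063917908859 /168130368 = 598867.33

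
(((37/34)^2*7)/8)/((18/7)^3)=3286969/53934336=0.06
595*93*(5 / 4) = 276675 / 4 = 69168.75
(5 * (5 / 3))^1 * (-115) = -2875 / 3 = -958.33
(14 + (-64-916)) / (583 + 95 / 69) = -33327 / 20161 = -1.65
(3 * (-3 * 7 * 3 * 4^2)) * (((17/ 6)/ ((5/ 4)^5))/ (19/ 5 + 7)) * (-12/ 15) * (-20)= -7798784/ 1875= -4159.35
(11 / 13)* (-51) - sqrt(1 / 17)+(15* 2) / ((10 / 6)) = -327 / 13 - sqrt(17) / 17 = -25.40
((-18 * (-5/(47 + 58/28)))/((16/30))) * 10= 7875/229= 34.39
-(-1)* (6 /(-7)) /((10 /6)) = -18 /35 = -0.51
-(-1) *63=63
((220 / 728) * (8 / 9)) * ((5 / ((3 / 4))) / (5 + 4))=4400 / 22113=0.20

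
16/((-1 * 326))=-8/163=-0.05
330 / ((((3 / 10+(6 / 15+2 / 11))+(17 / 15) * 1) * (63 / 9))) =21780 / 931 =23.39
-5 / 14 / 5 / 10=-0.01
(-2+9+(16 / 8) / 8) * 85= 2465 / 4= 616.25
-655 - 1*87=-742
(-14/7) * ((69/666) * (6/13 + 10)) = -3128/1443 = -2.17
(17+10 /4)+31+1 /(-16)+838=14215 /16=888.44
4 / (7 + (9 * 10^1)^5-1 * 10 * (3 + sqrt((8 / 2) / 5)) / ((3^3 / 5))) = 2160 * sqrt(5) / 25418658295725719399521 + 17218688404212 / 25418658295725719399521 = 0.00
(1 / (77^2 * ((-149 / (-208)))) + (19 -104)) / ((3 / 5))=-375452885 / 2650263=-141.67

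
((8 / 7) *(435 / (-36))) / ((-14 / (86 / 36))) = 2.36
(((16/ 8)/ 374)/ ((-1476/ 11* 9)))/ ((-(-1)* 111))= -1/ 25066908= -0.00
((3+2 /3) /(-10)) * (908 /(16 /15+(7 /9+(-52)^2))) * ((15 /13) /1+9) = -1977624 /1582919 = -1.25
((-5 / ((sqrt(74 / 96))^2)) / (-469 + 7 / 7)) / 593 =20 / 855699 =0.00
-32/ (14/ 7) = -16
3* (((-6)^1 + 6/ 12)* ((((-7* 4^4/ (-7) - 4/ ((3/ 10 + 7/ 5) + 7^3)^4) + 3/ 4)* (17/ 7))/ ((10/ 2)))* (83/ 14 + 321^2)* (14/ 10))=-39114724088407240698422833/ 131765559438315600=-296850893.78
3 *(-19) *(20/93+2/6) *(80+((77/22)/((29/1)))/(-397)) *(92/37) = -82108561902/13205411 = -6217.80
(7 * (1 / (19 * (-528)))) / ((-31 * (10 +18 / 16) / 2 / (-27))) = -63 / 576631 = -0.00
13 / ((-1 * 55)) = -13 / 55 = -0.24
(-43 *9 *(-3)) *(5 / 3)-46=1889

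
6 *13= 78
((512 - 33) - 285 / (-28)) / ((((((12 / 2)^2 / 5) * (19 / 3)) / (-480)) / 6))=-4109100 / 133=-30895.49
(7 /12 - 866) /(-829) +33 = 338669 /9948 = 34.04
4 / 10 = 2 / 5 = 0.40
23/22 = 1.05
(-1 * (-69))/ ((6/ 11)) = 253/ 2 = 126.50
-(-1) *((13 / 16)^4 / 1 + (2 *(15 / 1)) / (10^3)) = 763177 / 1638400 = 0.47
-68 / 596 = -17 / 149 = -0.11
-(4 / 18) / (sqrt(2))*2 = -2*sqrt(2) / 9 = -0.31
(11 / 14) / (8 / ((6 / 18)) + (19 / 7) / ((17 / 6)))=17 / 540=0.03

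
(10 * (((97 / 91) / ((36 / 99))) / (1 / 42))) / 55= 291 / 13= 22.38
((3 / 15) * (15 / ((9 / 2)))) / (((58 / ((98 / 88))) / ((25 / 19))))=0.02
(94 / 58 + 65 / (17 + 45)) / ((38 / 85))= 407915 / 68324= 5.97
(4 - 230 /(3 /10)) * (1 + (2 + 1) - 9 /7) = -43472 /21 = -2070.10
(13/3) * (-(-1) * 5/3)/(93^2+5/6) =130/155697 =0.00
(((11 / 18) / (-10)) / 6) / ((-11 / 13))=13 / 1080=0.01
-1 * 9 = -9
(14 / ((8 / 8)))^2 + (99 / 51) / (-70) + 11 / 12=1405787 / 7140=196.89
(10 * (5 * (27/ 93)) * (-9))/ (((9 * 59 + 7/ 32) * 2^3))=-16200/ 526969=-0.03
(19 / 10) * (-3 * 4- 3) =-57 / 2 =-28.50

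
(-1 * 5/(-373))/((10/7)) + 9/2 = 1682/373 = 4.51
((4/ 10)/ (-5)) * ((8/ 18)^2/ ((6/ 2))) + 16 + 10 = 157918/ 6075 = 25.99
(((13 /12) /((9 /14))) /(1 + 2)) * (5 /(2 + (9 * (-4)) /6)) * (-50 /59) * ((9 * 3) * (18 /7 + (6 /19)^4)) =637771875 /15377878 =41.47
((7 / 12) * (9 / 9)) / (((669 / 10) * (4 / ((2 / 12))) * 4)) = 35 / 385344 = 0.00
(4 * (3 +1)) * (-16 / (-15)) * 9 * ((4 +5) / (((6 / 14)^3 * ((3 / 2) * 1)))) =175616 / 15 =11707.73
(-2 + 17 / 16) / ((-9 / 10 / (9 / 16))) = 0.59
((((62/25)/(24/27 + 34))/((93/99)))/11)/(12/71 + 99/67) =0.00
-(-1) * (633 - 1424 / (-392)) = 636.63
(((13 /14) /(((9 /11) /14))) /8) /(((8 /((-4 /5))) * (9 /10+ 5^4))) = -13 /40968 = -0.00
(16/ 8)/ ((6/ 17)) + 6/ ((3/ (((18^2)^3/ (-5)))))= -204073259/ 15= -13604883.93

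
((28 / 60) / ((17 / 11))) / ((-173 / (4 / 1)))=-308 / 44115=-0.01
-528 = -528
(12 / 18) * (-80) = -160 / 3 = -53.33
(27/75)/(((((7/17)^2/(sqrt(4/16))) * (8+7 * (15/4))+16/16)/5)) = 5202/36455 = 0.14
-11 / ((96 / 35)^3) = -471625 / 884736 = -0.53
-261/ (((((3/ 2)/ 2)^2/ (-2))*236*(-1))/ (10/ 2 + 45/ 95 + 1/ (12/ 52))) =-129688/ 3363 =-38.56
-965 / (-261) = 3.70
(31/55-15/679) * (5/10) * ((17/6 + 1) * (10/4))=58144/22407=2.59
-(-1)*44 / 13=3.38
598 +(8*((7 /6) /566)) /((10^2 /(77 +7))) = 4230948 /7075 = 598.01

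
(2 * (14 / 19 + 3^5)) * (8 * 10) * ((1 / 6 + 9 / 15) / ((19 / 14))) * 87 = 691908448 / 361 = 1916643.90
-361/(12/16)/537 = -1444/1611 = -0.90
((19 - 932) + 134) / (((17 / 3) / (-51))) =7011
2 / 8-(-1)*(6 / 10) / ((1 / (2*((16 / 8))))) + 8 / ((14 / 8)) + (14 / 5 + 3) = 1823 / 140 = 13.02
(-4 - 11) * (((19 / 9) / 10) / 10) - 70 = -4219 / 60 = -70.32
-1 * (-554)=554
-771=-771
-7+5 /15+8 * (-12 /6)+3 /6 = -133 /6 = -22.17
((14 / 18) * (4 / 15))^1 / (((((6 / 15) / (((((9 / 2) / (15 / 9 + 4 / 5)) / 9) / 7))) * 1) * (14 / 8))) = 20 / 2331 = 0.01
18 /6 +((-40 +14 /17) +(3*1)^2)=-27.18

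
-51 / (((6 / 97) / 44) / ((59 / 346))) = -1070201 / 173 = -6186.13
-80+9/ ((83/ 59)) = -6109/ 83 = -73.60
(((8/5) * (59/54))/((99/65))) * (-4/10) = -6136/13365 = -0.46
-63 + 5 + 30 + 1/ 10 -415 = -4429/ 10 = -442.90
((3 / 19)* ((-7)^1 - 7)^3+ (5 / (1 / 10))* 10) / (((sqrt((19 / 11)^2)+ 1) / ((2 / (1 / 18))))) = 83688 / 95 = 880.93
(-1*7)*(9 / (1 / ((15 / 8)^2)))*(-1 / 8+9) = -1006425 / 512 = -1965.67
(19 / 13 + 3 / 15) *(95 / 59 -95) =-119016 / 767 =-155.17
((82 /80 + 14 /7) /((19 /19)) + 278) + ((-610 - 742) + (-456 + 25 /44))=-671619 /440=-1526.41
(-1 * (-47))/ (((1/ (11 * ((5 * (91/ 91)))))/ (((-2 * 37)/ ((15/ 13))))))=-497354/ 3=-165784.67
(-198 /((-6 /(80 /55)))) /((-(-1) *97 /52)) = 2496 /97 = 25.73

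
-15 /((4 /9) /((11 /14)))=-1485 /56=-26.52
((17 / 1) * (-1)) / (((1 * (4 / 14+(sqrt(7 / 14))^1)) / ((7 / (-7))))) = -476 / 41+833 * sqrt(2) / 41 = 17.12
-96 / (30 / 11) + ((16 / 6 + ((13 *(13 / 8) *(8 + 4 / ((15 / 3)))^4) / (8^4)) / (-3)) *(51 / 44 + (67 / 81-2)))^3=-815852022595431679618486757 / 23178378313728000000000000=-35.20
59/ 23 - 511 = -11694/ 23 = -508.43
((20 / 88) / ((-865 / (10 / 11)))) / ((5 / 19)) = -19 / 20933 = -0.00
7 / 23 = 0.30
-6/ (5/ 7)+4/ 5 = -38/ 5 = -7.60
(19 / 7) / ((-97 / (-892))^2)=15117616 / 65863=229.53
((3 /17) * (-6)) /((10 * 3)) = -3 /85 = -0.04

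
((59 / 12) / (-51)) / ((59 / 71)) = -71 / 612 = -0.12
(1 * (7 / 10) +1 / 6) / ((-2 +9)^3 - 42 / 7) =13 / 5055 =0.00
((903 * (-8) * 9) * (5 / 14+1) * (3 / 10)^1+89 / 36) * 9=-4764299 / 20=-238214.95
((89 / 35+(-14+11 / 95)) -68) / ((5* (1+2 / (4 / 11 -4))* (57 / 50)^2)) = -105524000 / 3889053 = -27.13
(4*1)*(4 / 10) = 8 / 5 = 1.60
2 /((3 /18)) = 12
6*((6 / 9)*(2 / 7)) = 8 / 7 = 1.14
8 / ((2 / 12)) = 48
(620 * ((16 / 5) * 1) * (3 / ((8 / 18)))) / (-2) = -6696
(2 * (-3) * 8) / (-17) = 48 / 17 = 2.82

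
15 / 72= 5 / 24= 0.21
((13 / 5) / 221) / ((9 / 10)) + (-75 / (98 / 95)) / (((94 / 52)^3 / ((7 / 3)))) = -3191885978 / 111194433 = -28.71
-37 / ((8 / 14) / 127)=-32893 / 4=-8223.25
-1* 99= -99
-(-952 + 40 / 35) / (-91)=-512 / 49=-10.45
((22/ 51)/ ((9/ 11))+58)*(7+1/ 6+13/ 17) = 10866488/ 23409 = 464.20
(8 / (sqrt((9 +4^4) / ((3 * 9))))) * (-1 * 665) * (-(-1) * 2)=-6384 * sqrt(795) / 53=-3396.26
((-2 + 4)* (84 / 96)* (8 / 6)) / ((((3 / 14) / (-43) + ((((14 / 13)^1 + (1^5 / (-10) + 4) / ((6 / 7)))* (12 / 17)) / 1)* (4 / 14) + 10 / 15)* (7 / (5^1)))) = 3326050 / 3585199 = 0.93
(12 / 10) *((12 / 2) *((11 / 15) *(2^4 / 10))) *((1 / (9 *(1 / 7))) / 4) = 616 / 375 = 1.64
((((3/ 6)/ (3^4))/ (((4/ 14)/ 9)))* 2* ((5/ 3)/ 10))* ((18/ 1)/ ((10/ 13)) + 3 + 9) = 413/ 180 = 2.29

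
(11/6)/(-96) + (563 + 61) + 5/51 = 6110981/9792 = 624.08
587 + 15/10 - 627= -77/2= -38.50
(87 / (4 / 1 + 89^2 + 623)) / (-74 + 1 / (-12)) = -261 / 1899793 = -0.00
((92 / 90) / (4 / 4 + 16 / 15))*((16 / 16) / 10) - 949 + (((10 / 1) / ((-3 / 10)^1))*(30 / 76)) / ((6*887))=-2478869287 / 2612215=-948.95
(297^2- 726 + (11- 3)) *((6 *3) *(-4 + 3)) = -1574838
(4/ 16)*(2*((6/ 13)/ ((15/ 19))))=19/ 65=0.29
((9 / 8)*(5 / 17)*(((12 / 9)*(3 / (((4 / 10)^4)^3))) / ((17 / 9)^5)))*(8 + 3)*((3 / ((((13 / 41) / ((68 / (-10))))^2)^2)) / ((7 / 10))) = 32718637451.99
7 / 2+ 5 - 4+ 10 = 29 / 2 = 14.50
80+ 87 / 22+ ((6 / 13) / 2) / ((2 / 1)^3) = 96077 / 1144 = 83.98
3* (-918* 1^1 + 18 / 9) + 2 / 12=-16487 / 6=-2747.83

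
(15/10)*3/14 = 9/28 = 0.32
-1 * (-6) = 6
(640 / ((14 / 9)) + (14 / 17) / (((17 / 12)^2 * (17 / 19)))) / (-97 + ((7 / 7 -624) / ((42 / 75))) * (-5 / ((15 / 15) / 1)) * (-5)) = -481617216 / 32634410893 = -0.01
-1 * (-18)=18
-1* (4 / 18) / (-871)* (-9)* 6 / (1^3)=-12 / 871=-0.01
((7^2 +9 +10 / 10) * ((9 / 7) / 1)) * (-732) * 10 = -555274.29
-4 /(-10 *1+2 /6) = 12 /29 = 0.41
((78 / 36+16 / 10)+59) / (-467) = -1883 / 14010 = -0.13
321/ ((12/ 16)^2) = 1712/ 3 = 570.67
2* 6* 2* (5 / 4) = 30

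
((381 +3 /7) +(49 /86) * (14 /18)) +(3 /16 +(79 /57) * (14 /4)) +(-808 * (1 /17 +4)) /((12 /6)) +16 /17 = -17526928211 /14000112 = -1251.91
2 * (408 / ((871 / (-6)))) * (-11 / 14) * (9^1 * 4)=969408 / 6097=159.00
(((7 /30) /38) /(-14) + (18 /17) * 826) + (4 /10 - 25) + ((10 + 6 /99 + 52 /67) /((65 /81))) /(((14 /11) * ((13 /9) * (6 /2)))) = 2618817801307 /3072156360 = 852.44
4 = 4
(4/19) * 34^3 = 157216/19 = 8274.53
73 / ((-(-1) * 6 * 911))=73 / 5466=0.01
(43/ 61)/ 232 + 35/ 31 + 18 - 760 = -325027651/ 438712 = -740.87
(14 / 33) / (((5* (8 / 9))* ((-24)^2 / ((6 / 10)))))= 7 / 70400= 0.00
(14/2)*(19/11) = 133/11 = 12.09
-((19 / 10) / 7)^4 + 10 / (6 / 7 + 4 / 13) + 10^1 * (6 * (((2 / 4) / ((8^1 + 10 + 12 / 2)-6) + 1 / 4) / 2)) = 64566178961 / 3817590000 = 16.91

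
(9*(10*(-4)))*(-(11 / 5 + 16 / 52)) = 11736 / 13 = 902.77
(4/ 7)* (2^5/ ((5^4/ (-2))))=-256/ 4375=-0.06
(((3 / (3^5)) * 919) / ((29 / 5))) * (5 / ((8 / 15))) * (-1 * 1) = -114875 / 6264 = -18.34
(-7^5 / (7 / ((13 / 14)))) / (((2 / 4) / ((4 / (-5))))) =17836 / 5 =3567.20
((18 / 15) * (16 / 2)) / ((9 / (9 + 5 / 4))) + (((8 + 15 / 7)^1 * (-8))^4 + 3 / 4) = 6245176405661 / 144060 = 43351217.59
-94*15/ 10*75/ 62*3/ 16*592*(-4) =75730.65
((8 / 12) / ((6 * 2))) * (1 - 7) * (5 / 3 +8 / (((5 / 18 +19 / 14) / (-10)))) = 14605 / 927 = 15.76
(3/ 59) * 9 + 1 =86/ 59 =1.46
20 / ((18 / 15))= 50 / 3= 16.67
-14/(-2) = 7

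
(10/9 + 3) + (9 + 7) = 20.11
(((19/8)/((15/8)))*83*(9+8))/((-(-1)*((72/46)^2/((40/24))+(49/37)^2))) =19415104609/35019951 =554.40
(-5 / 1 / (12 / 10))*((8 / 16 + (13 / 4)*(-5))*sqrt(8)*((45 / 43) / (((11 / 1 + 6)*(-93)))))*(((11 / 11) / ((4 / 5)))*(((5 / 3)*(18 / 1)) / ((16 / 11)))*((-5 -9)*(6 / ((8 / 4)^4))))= 136434375*sqrt(2) / 11602432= 16.63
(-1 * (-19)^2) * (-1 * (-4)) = -1444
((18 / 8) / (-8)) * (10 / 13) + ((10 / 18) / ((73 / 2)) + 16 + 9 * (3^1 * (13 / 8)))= 8154793 / 136656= 59.67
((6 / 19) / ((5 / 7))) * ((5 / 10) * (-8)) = -1.77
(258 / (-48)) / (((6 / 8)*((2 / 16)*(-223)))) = 172 / 669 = 0.26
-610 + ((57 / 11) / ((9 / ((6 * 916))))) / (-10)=-50954 / 55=-926.44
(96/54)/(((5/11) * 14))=88/315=0.28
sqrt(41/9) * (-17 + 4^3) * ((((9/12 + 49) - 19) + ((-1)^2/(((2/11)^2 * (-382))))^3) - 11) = 1103831659859 * sqrt(41)/3567549952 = 1981.18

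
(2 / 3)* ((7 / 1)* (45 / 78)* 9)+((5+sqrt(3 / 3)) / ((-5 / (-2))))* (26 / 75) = 40727 / 1625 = 25.06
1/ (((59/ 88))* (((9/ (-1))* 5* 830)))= -44/ 1101825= -0.00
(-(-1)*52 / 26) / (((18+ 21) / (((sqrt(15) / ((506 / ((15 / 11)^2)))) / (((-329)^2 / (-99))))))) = -675*sqrt(15) / 3916051139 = -0.00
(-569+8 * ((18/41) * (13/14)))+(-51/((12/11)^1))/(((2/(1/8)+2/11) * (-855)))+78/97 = -9574040921057/16947269640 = -564.93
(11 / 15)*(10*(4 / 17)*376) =33088 / 51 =648.78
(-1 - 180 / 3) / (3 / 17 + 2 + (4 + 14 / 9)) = -9333 / 1183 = -7.89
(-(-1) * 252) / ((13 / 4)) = 1008 / 13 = 77.54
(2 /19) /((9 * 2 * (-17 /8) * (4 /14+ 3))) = -56 /66861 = -0.00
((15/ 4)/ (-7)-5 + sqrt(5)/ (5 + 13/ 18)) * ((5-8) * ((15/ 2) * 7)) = 6975/ 8-2835 * sqrt(5)/ 103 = 810.33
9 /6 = 3 /2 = 1.50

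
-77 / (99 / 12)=-28 / 3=-9.33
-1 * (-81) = 81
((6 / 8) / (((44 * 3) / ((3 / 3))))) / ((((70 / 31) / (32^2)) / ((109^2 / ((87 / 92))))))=1084307584 / 33495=32372.22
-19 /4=-4.75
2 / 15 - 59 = -883 / 15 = -58.87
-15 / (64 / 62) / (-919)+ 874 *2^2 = 102810833 / 29408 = 3496.02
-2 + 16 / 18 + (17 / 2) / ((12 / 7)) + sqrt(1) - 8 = -227 / 72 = -3.15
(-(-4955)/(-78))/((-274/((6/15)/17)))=991/181662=0.01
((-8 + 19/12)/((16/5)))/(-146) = 385/28032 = 0.01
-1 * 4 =-4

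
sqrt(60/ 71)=2 *sqrt(1065)/ 71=0.92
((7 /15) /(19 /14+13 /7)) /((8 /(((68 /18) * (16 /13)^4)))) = 27295744 /173508075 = 0.16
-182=-182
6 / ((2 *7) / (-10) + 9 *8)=30 / 353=0.08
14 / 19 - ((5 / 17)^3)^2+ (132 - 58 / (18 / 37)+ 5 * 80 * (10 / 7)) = 16900551946588 / 28892670093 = 584.94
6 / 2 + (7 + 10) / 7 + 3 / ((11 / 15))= 733 / 77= 9.52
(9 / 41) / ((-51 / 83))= -249 / 697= -0.36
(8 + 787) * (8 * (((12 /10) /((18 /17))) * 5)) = 36040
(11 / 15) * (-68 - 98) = -1826 / 15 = -121.73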